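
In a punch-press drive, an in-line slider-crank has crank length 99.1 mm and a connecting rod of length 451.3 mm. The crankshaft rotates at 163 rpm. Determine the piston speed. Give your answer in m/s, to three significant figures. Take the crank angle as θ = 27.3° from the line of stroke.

ω = 2π·163/60 = 17.07 rad/s
For an in-line slider-crank, x = r cosθ + √(L² − r² sin²θ), so v = −rω sinθ·[1 + r cosθ/√(L² − r² sin²θ)].
With r = 0.0991 m, L = 0.4513 m, θ = 27.3°: √(L² − r² sin²θ) = 0.44901 m.
v = −0.0991·17.07·0.45865·[1 + 0.0991·0.88862/0.44901] = -0.928 m/s.
|v| = 0.928 m/s.

0.928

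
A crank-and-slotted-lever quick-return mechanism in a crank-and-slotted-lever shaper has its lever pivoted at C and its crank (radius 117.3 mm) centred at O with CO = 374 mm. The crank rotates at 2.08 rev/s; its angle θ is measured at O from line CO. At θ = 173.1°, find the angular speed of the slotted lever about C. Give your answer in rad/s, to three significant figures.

5.85

ω = 13.07 rad/s (from 2.08 rev/s).
Crank pin A relative to C: A = (d + r cosθ, r sinθ); lever angle φ = atan2(r sinθ, d + r cosθ).
Differentiating tanφ: φ̇ = rω(d cosθ + r)/(d² + r² + 2dr cosθ).
d² + r² + 2dr cosθ = |CA|² = 0.0665304 m²;  d cosθ + r = -0.25399 m.
|ω_lever| = |0.1173·13.07·-0.25399| / 0.0665304 = 5.8525 rad/s.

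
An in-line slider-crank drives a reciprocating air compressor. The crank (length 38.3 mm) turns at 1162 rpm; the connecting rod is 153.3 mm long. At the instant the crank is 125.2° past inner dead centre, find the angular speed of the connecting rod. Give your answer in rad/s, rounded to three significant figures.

17.9

ω = 121.7 rad/s (converted from 1162 rpm).
The rod makes angle φ with the slider axis where L sinφ = r sinθ; differentiating, L cosφ·φ̇ = r ω cosθ.
L cosφ = √(L² − r² sin²θ) = 0.15007 m.
|ω_rod| = r ω |cosθ| / √(L² − r² sin²θ) = 0.0383·121.7·0.57643/0.15007 = 17.901 rad/s.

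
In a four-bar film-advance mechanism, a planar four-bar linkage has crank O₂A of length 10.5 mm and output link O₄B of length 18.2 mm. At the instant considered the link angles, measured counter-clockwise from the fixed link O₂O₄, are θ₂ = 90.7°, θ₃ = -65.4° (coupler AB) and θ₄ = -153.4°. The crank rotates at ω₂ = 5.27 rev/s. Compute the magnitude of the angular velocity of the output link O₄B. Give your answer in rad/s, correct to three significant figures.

ω₂ = 33.11 rad/s (from 5.27 rev/s).
Differentiating the loop-closure r₂e^{iθ₂}+r₃e^{iθ₃}=r₁+r₄e^{iθ₄} gives r₂ω₂e^{iθ₂}+r₃ω₃e^{iθ₃}=r₄ω₄e^{iθ₄}.
Eliminating the other unknown: ω₄ = r₂ω₂ sin(θ₂−θ₃) / [r₄ sin(θ₄−θ₃)].
Numerator sine = +0.40514; denominator sine = -0.99939.
Result = 0.0105·33.11·(+0.40514) / (0.0182·(-0.99939)) = -7.7443 rad/s; magnitude 7.7443 rad/s.

7.74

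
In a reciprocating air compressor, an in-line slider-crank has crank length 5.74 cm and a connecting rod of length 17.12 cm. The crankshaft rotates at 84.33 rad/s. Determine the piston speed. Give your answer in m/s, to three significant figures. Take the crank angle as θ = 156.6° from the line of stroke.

1.33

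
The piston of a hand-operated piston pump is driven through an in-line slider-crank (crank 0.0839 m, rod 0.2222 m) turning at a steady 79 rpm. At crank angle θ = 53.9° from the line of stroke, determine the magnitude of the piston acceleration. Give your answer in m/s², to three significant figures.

ω = 2π·79/60 = 8.273 rad/s
x(θ) = r cosθ + √(L² − r² sin²θ); with ω constant, a = ω²·d²x/dθ².
d²x/dθ² = −r cosθ − r²(cos2θ)/√u − r⁴ sin²2θ/(4u^{3/2}),  u = L² − r² sin²θ = 0.0447773 m².
Substituting r = 0.0839 m, L = 0.2222 m, θ = 53.9°: d²x/dθ² = -0.04045 m.
a = ω²·d²x/dθ² = (8.273)²·(-0.04045) = -2.7684 m/s²;  |a| = 2.7684 m/s².

2.77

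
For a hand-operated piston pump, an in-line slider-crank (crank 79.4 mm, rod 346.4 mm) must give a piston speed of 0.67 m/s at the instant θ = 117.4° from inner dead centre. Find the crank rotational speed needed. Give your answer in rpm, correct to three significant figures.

102

For an in-line slider-crank, |v_piston| = rω|sinθ|·[1 + r cosθ/√(L² − r² sin²θ)].
With r = 0.0794 m, L = 0.3464 m, θ = 117.4°: the bracketed kinematic factor |dx/dθ| = 0.062898 m.
ω = v/|dx/dθ| = 0.67/0.062898 = 10.652 rad/s.
N = 60ω/(2π) = 101.72 rpm.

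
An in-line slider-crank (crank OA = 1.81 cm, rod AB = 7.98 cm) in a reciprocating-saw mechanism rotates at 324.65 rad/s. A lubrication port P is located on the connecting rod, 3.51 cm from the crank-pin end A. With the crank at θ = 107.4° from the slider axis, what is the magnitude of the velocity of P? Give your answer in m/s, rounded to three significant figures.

5.52

ω = 324.6 rad/s.  Crank-pin speed |V_A| = rω = 5.8762 m/s, perpendicular to OA.
Rod angle: sinφ = −(r/L) sinθ ⇒ φ = -12.500°; ω_rod = −rω cosθ/√(L²−r²sin²θ) = +22.555 rad/s.
V_P = V_A + ω_rod × AP, with AP = 0.0351 m along the rod.
Components: V_Px = −rω sinθ − a·ω_rod·sinφ = -5.4359 m/s;  V_Py = rω cosθ + a·ω_rod·cosφ = -0.9843 m/s.
|V_P| = √(V_Px² + V_Py²) = 5.5243 m/s.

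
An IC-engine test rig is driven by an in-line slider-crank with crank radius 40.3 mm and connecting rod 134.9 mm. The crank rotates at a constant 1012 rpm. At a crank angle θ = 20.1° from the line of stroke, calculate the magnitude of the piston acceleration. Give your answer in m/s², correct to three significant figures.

ω = 2π·1012/60 = 106 rad/s
x(θ) = r cosθ + √(L² − r² sin²θ); with ω constant, a = ω²·d²x/dθ².
d²x/dθ² = −r cosθ − r²(cos2θ)/√u − r⁴ sin²2θ/(4u^{3/2}),  u = L² − r² sin²θ = 0.0180062 m².
Substituting r = 0.0403 m, L = 0.1349 m, θ = 20.1°: d²x/dθ² = -0.047204 m.
a = ω²·d²x/dθ² = (106)²·(-0.047204) = -530.14 m/s²;  |a| = 530.14 m/s².

530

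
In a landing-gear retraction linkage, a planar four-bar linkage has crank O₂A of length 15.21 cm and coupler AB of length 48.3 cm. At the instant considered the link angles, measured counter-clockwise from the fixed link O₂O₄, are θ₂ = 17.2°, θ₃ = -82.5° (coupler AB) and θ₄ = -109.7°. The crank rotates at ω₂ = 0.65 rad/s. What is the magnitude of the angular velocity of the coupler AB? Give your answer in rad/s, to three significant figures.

ω₂ = 0.65 rad/s
Differentiating the loop-closure r₂e^{iθ₂}+r₃e^{iθ₃}=r₁+r₄e^{iθ₄} gives r₂ω₂e^{iθ₂}+r₃ω₃e^{iθ₃}=r₄ω₄e^{iθ₄}.
Eliminating the other unknown: ω₃ = r₂ω₂ sin(θ₄−θ₂) / [r₃ sin(θ₃−θ₄)].
Numerator sine = -0.79968; denominator sine = +0.45710.
Result = 0.1521·0.65·(-0.79968) / (0.483·(+0.45710)) = -0.3581 rad/s; magnitude 0.3581 rad/s.

0.358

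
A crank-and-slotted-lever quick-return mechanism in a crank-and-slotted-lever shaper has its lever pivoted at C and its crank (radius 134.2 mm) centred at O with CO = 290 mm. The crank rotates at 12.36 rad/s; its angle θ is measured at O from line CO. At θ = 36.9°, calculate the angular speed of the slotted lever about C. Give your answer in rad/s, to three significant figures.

ω = 12.36 rad/s
Crank pin A relative to C: A = (d + r cosθ, r sinθ); lever angle φ = atan2(r sinθ, d + r cosθ).
Differentiating tanφ: φ̇ = rω(d cosθ + r)/(d² + r² + 2dr cosθ).
d² + r² + 2dr cosθ = |CA|² = 0.164354 m²;  d cosθ + r = +0.36611 m.
|ω_lever| = |0.1342·12.36·+0.36611| / 0.164354 = 3.6949 rad/s.

3.69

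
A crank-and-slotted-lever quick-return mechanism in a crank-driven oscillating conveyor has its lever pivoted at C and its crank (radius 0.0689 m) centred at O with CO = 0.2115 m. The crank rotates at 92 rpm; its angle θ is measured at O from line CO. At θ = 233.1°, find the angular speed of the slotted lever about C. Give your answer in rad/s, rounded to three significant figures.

ω = 9.634 rad/s (from 92 rpm).
Crank pin A relative to C: A = (d + r cosθ, r sinθ); lever angle φ = atan2(r sinθ, d + r cosθ).
Differentiating tanφ: φ̇ = rω(d cosθ + r)/(d² + r² + 2dr cosθ).
d² + r² + 2dr cosθ = |CA|² = 0.0319804 m²;  d cosθ + r = -0.058089 m.
|ω_lever| = |0.0689·9.634·-0.058089| / 0.0319804 = 1.2057 rad/s.

1.21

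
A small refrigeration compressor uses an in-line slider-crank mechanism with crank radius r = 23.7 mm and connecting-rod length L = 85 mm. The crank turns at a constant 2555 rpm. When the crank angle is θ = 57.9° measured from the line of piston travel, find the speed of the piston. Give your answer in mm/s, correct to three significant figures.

6190

ω = 2π·2555/60 = 267.6 rad/s
For an in-line slider-crank, x = r cosθ + √(L² − r² sin²θ), so v = −rω sinθ·[1 + r cosθ/√(L² − r² sin²θ)].
With r = 0.0237 m, L = 0.085 m, θ = 57.9°: √(L² − r² sin²θ) = 0.082595 m.
v = −0.0237·267.6·0.84712·[1 + 0.0237·0.53140/0.082595] = -6.1908 m/s.
|v| = 6.1908 m/s = 6190.8 mm/s.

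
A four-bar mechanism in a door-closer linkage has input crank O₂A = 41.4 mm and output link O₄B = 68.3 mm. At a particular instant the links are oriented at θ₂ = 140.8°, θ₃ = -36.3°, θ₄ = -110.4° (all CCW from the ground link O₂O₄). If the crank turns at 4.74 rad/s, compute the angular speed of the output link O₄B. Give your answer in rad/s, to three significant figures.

ω₂ = 4.74 rad/s
Differentiating the loop-closure r₂e^{iθ₂}+r₃e^{iθ₃}=r₁+r₄e^{iθ₄} gives r₂ω₂e^{iθ₂}+r₃ω₃e^{iθ₃}=r₄ω₄e^{iθ₄}.
Eliminating the other unknown: ω₄ = r₂ω₂ sin(θ₂−θ₃) / [r₄ sin(θ₄−θ₃)].
Numerator sine = +0.05059; denominator sine = -0.96174.
Result = 0.0414·4.74·(+0.05059) / (0.0683·(-0.96174)) = -0.15114 rad/s; magnitude 0.15114 rad/s.

0.151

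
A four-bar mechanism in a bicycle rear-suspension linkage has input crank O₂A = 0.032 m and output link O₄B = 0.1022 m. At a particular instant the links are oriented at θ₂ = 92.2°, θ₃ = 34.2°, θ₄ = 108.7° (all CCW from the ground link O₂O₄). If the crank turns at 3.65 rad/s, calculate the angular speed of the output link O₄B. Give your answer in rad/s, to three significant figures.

1.01

ω₂ = 3.65 rad/s
Differentiating the loop-closure r₂e^{iθ₂}+r₃e^{iθ₃}=r₁+r₄e^{iθ₄} gives r₂ω₂e^{iθ₂}+r₃ω₃e^{iθ₃}=r₄ω₄e^{iθ₄}.
Eliminating the other unknown: ω₄ = r₂ω₂ sin(θ₂−θ₃) / [r₄ sin(θ₄−θ₃)].
Numerator sine = +0.84805; denominator sine = +0.96363.
Result = 0.032·3.65·(+0.84805) / (0.1022·(+0.96363)) = +1.0058 rad/s; magnitude 1.0058 rad/s.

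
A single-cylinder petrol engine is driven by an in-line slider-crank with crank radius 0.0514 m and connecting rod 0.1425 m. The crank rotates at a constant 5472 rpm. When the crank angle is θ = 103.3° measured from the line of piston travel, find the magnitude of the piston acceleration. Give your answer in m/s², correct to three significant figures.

ω = 2π·5472/60 = 573 rad/s
x(θ) = r cosθ + √(L² − r² sin²θ); with ω constant, a = ω²·d²x/dθ².
d²x/dθ² = −r cosθ − r²(cos2θ)/√u − r⁴ sin²2θ/(4u^{3/2}),  u = L² − r² sin²θ = 0.0178041 m².
Substituting r = 0.0514 m, L = 0.1425 m, θ = 103.3°: d²x/dθ² = +0.029382 m.
a = ω²·d²x/dθ² = (573)²·(+0.029382) = +9647.7 m/s²;  |a| = 9647.7 m/s².

9650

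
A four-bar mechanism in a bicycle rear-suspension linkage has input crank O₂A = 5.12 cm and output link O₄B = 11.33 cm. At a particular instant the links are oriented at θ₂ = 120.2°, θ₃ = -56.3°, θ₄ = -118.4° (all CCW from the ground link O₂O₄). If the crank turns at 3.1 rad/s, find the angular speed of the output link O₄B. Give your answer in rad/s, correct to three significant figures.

ω₂ = 3.1 rad/s
Differentiating the loop-closure r₂e^{iθ₂}+r₃e^{iθ₃}=r₁+r₄e^{iθ₄} gives r₂ω₂e^{iθ₂}+r₃ω₃e^{iθ₃}=r₄ω₄e^{iθ₄}.
Eliminating the other unknown: ω₄ = r₂ω₂ sin(θ₂−θ₃) / [r₄ sin(θ₄−θ₃)].
Numerator sine = +0.06105; denominator sine = -0.88377.
Result = 0.0512·3.1·(+0.06105) / (0.1133·(-0.88377)) = -0.09677 rad/s; magnitude 0.09677 rad/s.

0.0968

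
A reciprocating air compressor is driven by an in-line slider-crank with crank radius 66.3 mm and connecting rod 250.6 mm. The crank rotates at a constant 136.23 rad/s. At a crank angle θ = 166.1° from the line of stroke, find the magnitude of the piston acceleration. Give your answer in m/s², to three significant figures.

ω = 136.2 rad/s
x(θ) = r cosθ + √(L² − r² sin²θ); with ω constant, a = ω²·d²x/dθ².
d²x/dθ² = −r cosθ − r²(cos2θ)/√u − r⁴ sin²2θ/(4u^{3/2}),  u = L² − r² sin²θ = 0.0625467 m².
Substituting r = 0.0663 m, L = 0.2506 m, θ = 166.1°: d²x/dθ² = +0.048744 m.
a = ω²·d²x/dθ² = (136.2)²·(+0.048744) = +904.62 m/s²;  |a| = 904.62 m/s².

905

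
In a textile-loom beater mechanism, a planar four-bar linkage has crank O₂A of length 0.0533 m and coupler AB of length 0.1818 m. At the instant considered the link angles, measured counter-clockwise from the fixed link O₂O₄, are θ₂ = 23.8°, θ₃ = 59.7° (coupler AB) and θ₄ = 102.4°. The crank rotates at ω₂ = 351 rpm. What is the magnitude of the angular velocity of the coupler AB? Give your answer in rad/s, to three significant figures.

15.6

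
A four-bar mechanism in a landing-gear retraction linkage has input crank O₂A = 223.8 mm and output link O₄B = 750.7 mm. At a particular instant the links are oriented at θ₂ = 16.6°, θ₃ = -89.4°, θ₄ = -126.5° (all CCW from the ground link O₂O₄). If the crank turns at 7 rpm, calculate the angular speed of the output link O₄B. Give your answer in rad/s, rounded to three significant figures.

0.348

ω₂ = 0.733 rad/s (from 7 rpm).
Differentiating the loop-closure r₂e^{iθ₂}+r₃e^{iθ₃}=r₁+r₄e^{iθ₄} gives r₂ω₂e^{iθ₂}+r₃ω₃e^{iθ₃}=r₄ω₄e^{iθ₄}.
Eliminating the other unknown: ω₄ = r₂ω₂ sin(θ₂−θ₃) / [r₄ sin(θ₄−θ₃)].
Numerator sine = +0.96126; denominator sine = -0.60321.
Result = 0.2238·0.733·(+0.96126) / (0.7507·(-0.60321)) = -0.34825 rad/s; magnitude 0.34825 rad/s.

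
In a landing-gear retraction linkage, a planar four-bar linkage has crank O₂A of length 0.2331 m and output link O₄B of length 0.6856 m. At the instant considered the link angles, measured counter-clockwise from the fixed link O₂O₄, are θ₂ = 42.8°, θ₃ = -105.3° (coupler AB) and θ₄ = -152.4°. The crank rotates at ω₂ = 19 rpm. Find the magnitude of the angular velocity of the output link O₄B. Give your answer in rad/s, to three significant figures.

ω₂ = 1.99 rad/s (from 19 rpm).
Differentiating the loop-closure r₂e^{iθ₂}+r₃e^{iθ₃}=r₁+r₄e^{iθ₄} gives r₂ω₂e^{iθ₂}+r₃ω₃e^{iθ₃}=r₄ω₄e^{iθ₄}.
Eliminating the other unknown: ω₄ = r₂ω₂ sin(θ₂−θ₃) / [r₄ sin(θ₄−θ₃)].
Numerator sine = +0.52844; denominator sine = -0.73254.
Result = 0.2331·1.99·(+0.52844) / (0.6856·(-0.73254)) = -0.48799 rad/s; magnitude 0.48799 rad/s.

0.488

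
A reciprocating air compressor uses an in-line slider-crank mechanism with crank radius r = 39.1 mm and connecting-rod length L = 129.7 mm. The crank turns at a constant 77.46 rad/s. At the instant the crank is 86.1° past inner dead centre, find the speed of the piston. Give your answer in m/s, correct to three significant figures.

ω = 77.46 rad/s
For an in-line slider-crank, x = r cosθ + √(L² − r² sin²θ), so v = −rω sinθ·[1 + r cosθ/√(L² − r² sin²θ)].
With r = 0.0391 m, L = 0.1297 m, θ = 86.1°: √(L² − r² sin²θ) = 0.12369 m.
v = −0.0391·77.46·0.99768·[1 + 0.0391·0.06802/0.12369] = -3.0866 m/s.
|v| = 3.0866 m/s.

3.09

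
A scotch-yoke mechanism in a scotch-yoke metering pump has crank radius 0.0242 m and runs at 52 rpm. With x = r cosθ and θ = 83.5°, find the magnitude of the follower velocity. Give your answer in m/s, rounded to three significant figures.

ω = 5.445 rad/s (from 52 rpm).
x = r cosθ ⇒ ẋ = −rω sinθ.
|v| = rω|sinθ| = 0.0242·5.445·|sin 83.5°| = 0.13093 m/s.

0.131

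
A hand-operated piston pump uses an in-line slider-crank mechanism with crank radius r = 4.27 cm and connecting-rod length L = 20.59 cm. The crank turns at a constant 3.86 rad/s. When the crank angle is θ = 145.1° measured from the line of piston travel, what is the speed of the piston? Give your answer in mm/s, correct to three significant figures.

ω = 3.86 rad/s
For an in-line slider-crank, x = r cosθ + √(L² − r² sin²θ), so v = −rω sinθ·[1 + r cosθ/√(L² − r² sin²θ)].
With r = 0.0427 m, L = 0.2059 m, θ = 145.1°: √(L² − r² sin²θ) = 0.20445 m.
v = −0.0427·3.86·0.57215·[1 + 0.0427·-0.82015/0.20445] = -0.078149 m/s.
|v| = 0.078149 m/s = 78.149 mm/s.

78.1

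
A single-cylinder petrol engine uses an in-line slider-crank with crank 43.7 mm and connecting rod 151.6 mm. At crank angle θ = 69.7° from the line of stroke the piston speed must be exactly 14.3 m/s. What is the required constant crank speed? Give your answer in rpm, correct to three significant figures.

For an in-line slider-crank, |v_piston| = rω|sinθ|·[1 + r cosθ/√(L² − r² sin²θ)].
With r = 0.0437 m, L = 0.1516 m, θ = 69.7°: the bracketed kinematic factor |dx/dθ| = 0.045243 m.
ω = v/|dx/dθ| = 14.3/0.045243 = 316.07 rad/s.
N = 60ω/(2π) = 3018.2 rpm.

3020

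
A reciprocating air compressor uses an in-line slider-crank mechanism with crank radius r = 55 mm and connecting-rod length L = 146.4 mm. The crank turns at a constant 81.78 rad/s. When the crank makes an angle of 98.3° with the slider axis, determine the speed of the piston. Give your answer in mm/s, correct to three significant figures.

4190

ω = 81.78 rad/s
For an in-line slider-crank, x = r cosθ + √(L² − r² sin²θ), so v = −rω sinθ·[1 + r cosθ/√(L² − r² sin²θ)].
With r = 0.055 m, L = 0.1464 m, θ = 98.3°: √(L² − r² sin²θ) = 0.13591 m.
v = −0.055·81.78·0.98953·[1 + 0.055·-0.14436/0.13591] = -4.1908 m/s.
|v| = 4.1908 m/s = 4190.8 mm/s.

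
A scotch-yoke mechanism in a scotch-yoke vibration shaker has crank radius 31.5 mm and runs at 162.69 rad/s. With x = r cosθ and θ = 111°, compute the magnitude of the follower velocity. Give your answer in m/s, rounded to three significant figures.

4.78

ω = 162.7 rad/s
x = r cosθ ⇒ ẋ = −rω sinθ.
|v| = rω|sinθ| = 0.0315·162.7·|sin 111°| = 4.7844 m/s.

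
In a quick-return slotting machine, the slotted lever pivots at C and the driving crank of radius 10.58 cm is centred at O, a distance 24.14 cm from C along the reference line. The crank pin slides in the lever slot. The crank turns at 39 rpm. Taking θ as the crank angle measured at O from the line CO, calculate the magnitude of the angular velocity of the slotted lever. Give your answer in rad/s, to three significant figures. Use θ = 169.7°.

ω = 4.084 rad/s (from 39 rpm).
Crank pin A relative to C: A = (d + r cosθ, r sinθ); lever angle φ = atan2(r sinθ, d + r cosθ).
Differentiating tanφ: φ̇ = rω(d cosθ + r)/(d² + r² + 2dr cosθ).
d² + r² + 2dr cosθ = |CA|² = 0.0192105 m²;  d cosθ + r = -0.13171 m.
|ω_lever| = |0.1058·4.084·-0.13171| / 0.0192105 = 2.9625 rad/s.

2.96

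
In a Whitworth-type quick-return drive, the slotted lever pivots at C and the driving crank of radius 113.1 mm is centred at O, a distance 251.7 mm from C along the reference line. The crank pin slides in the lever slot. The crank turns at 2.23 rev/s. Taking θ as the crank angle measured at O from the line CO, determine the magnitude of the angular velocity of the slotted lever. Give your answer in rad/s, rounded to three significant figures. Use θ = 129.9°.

1.93

ω = 14.01 rad/s (from 2.23 rev/s).
Crank pin A relative to C: A = (d + r cosθ, r sinθ); lever angle φ = atan2(r sinθ, d + r cosθ).
Differentiating tanφ: φ̇ = rω(d cosθ + r)/(d² + r² + 2dr cosθ).
d² + r² + 2dr cosθ = |CA|² = 0.0396239 m²;  d cosθ + r = -0.048353 m.
|ω_lever| = |0.1131·14.01·-0.048353| / 0.0396239 = 1.9338 rad/s.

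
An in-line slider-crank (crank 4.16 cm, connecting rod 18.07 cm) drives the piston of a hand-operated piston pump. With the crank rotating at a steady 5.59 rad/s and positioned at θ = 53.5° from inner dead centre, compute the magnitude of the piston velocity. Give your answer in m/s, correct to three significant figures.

0.213

ω = 5.59 rad/s
For an in-line slider-crank, x = r cosθ + √(L² − r² sin²θ), so v = −rω sinθ·[1 + r cosθ/√(L² − r² sin²θ)].
With r = 0.0416 m, L = 0.1807 m, θ = 53.5°: √(L² − r² sin²θ) = 0.17758 m.
v = −0.0416·5.59·0.80386·[1 + 0.0416·0.59482/0.17758] = -0.21298 m/s.
|v| = 0.21298 m/s.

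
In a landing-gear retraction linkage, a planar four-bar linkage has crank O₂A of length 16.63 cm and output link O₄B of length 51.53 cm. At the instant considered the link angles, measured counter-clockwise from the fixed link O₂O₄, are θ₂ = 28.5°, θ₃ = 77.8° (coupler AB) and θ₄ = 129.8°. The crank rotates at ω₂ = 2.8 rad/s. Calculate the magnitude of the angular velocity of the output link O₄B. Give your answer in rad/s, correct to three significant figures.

0.869

ω₂ = 2.8 rad/s
Differentiating the loop-closure r₂e^{iθ₂}+r₃e^{iθ₃}=r₁+r₄e^{iθ₄} gives r₂ω₂e^{iθ₂}+r₃ω₃e^{iθ₃}=r₄ω₄e^{iθ₄}.
Eliminating the other unknown: ω₄ = r₂ω₂ sin(θ₂−θ₃) / [r₄ sin(θ₄−θ₃)].
Numerator sine = -0.75813; denominator sine = +0.78801.
Result = 0.1663·2.8·(-0.75813) / (0.5153·(+0.78801)) = -0.86937 rad/s; magnitude 0.86937 rad/s.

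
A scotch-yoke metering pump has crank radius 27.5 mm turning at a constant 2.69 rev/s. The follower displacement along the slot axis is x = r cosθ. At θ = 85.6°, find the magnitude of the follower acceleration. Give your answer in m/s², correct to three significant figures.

ω = 16.9 rad/s (from 2.69 rev/s).
x = r cosθ ⇒ ẍ = −rω² cosθ (ω constant).
|a| = rω²|cosθ| = 0.0275·(16.9)²·|cos 85.6°| = 0.6027 m/s².

0.603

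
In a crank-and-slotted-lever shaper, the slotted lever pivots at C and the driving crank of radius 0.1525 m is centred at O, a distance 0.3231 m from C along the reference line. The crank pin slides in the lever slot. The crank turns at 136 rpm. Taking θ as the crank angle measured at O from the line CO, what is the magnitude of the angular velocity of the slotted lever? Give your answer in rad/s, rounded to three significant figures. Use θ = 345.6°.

4.53

ω = 14.24 rad/s (from 136 rpm).
Crank pin A relative to C: A = (d + r cosθ, r sinθ); lever angle φ = atan2(r sinθ, d + r cosθ).
Differentiating tanφ: φ̇ = rω(d cosθ + r)/(d² + r² + 2dr cosθ).
d² + r² + 2dr cosθ = |CA|² = 0.223099 m²;  d cosθ + r = +0.46545 m.
|ω_lever| = |0.1525·14.24·+0.46545| / 0.223099 = 4.5312 rad/s.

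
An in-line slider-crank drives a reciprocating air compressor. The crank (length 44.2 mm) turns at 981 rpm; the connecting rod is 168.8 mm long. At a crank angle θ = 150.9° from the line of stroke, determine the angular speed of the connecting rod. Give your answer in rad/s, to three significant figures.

ω = 102.7 rad/s (converted from 981 rpm).
The rod makes angle φ with the slider axis where L sinφ = r sinθ; differentiating, L cosφ·φ̇ = r ω cosθ.
L cosφ = √(L² − r² sin²θ) = 0.16743 m.
|ω_rod| = r ω |cosθ| / √(L² − r² sin²θ) = 0.0442·102.7·0.87377/0.16743 = 23.697 rad/s.

23.7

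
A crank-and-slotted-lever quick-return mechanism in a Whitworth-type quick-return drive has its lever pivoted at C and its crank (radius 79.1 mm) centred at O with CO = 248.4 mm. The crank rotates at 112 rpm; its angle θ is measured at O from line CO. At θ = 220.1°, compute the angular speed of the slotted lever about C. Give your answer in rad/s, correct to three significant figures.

2.71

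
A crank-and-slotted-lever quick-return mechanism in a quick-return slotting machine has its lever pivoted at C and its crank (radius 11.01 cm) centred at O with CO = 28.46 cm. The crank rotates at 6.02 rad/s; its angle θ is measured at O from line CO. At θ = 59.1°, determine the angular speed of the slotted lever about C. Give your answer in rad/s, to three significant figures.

ω = 6.02 rad/s
Crank pin A relative to C: A = (d + r cosθ, r sinθ); lever angle φ = atan2(r sinθ, d + r cosθ).
Differentiating tanφ: φ̇ = rω(d cosθ + r)/(d² + r² + 2dr cosθ).
d² + r² + 2dr cosθ = |CA|² = 0.125302 m²;  d cosθ + r = +0.25625 m.
|ω_lever| = |0.1101·6.02·+0.25625| / 0.125302 = 1.3555 rad/s.

1.36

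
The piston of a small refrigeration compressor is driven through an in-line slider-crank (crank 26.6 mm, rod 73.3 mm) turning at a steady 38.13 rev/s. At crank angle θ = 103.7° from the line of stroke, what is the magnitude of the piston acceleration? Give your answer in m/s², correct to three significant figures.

ω = 2π·38.1 = 239.6 rad/s
x(θ) = r cosθ + √(L² − r² sin²θ); with ω constant, a = ω²·d²x/dθ².
d²x/dθ² = −r cosθ − r²(cos2θ)/√u − r⁴ sin²2θ/(4u^{3/2}),  u = L² − r² sin²θ = 0.00470502 m².
Substituting r = 0.0266 m, L = 0.0733 m, θ = 103.7°: d²x/dθ² = +0.015376 m.
a = ω²·d²x/dθ² = (239.6)²·(+0.015376) = +882.54 m/s²;  |a| = 882.54 m/s².

883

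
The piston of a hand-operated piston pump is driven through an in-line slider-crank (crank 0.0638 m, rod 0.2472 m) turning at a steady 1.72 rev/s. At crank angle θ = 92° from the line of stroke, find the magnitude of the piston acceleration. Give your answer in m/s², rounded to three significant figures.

ω = 2π·1.72 = 10.81 rad/s
x(θ) = r cosθ + √(L² − r² sin²θ); with ω constant, a = ω²·d²x/dθ².
d²x/dθ² = −r cosθ − r²(cos2θ)/√u − r⁴ sin²2θ/(4u^{3/2}),  u = L² − r² sin²θ = 0.0570424 m².
Substituting r = 0.0638 m, L = 0.2472 m, θ = 92°: d²x/dθ² = +0.019226 m.
a = ω²·d²x/dθ² = (10.81)²·(+0.019226) = +2.2455 m/s²;  |a| = 2.2455 m/s².

2.25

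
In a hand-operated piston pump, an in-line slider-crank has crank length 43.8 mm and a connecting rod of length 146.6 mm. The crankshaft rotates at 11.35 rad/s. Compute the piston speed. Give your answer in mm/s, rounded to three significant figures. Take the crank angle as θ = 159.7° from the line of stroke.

124

ω = 11.35 rad/s
For an in-line slider-crank, x = r cosθ + √(L² − r² sin²θ), so v = −rω sinθ·[1 + r cosθ/√(L² − r² sin²θ)].
With r = 0.0438 m, L = 0.1466 m, θ = 159.7°: √(L² − r² sin²θ) = 0.14581 m.
v = −0.0438·11.35·0.34694·[1 + 0.0438·-0.93789/0.14581] = -0.12388 m/s.
|v| = 0.12388 m/s = 123.88 mm/s.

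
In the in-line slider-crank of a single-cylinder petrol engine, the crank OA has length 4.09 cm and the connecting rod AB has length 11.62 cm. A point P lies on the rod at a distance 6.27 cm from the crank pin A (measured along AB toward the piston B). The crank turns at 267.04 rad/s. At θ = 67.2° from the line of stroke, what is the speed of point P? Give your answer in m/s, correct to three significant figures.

ω = 267 rad/s.  Crank-pin speed |V_A| = rω = 10.922 m/s, perpendicular to OA.
Rod angle: sinφ = −(r/L) sinθ ⇒ φ = -18.934°; ω_rod = −rω cosθ/√(L²−r²sin²θ) = -38.507 rad/s.
V_P = V_A + ω_rod × AP, with AP = 0.0627 m along the rod.
Components: V_Px = −rω sinθ − a·ω_rod·sinφ = -10.852 m/s;  V_Py = rω cosθ + a·ω_rod·cosφ = +1.9487 m/s.
|V_P| = √(V_Px² + V_Py²) = 11.026 m/s.

11.0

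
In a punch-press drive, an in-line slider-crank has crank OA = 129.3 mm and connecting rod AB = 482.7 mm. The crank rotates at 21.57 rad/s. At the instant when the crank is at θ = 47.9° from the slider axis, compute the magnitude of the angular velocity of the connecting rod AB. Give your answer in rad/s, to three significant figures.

ω = 21.57 rad/s
The rod makes angle φ with the slider axis where L sinφ = r sinθ; differentiating, L cosφ·φ̇ = r ω cosθ.
L cosφ = √(L² − r² sin²θ) = 0.47307 m.
|ω_rod| = r ω |cosθ| / √(L² − r² sin²θ) = 0.1293·21.57·0.67043/0.47307 = 3.9525 rad/s.

3.95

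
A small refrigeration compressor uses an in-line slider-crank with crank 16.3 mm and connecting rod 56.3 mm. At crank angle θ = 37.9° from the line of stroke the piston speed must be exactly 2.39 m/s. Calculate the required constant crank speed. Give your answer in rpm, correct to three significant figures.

For an in-line slider-crank, |v_piston| = rω|sinθ|·[1 + r cosθ/√(L² − r² sin²θ)].
With r = 0.0163 m, L = 0.0563 m, θ = 37.9°: the bracketed kinematic factor |dx/dθ| = 0.012337 m.
ω = v/|dx/dθ| = 2.39/0.012337 = 193.72 rad/s.
N = 60ω/(2π) = 1849.9 rpm.

1850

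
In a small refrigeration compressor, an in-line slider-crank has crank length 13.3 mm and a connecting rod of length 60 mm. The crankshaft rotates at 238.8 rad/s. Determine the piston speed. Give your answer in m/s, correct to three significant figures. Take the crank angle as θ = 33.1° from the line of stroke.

2.06

ω = 238.8 rad/s
For an in-line slider-crank, x = r cosθ + √(L² − r² sin²θ), so v = −rω sinθ·[1 + r cosθ/√(L² − r² sin²θ)].
With r = 0.0133 m, L = 0.06 m, θ = 33.1°: √(L² − r² sin²θ) = 0.059559 m.
v = −0.0133·238.8·0.54610·[1 + 0.0133·0.83772/0.059559] = -2.0589 m/s.
|v| = 2.0589 m/s.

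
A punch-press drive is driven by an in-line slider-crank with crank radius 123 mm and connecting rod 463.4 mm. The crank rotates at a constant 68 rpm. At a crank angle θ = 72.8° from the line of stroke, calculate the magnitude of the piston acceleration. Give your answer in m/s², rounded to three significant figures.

0.443

ω = 2π·68/60 = 7.121 rad/s
x(θ) = r cosθ + √(L² − r² sin²θ); with ω constant, a = ω²·d²x/dθ².
d²x/dθ² = −r cosθ − r²(cos2θ)/√u − r⁴ sin²2θ/(4u^{3/2}),  u = L² − r² sin²θ = 0.200933 m².
Substituting r = 0.123 m, L = 0.4634 m, θ = 72.8°: d²x/dθ² = -0.0087266 m.
a = ω²·d²x/dθ² = (7.121)²·(-0.0087266) = -0.44251 m/s²;  |a| = 0.44251 m/s².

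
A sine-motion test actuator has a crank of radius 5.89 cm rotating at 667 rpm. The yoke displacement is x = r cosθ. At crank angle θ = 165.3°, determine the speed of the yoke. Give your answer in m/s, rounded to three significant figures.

ω = 69.85 rad/s (from 667 rpm).
x = r cosθ ⇒ ẋ = −rω sinθ.
|v| = rω|sinθ| = 0.0589·69.85·|sin 165.3°| = 1.044 m/s.

1.04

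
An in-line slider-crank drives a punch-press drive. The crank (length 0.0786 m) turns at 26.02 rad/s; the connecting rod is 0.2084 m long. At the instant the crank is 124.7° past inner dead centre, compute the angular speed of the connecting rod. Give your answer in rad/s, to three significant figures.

5.88

ω = 26.02 rad/s
The rod makes angle φ with the slider axis where L sinφ = r sinθ; differentiating, L cosφ·φ̇ = r ω cosθ.
L cosφ = √(L² − r² sin²θ) = 0.19813 m.
|ω_rod| = r ω |cosθ| / √(L² − r² sin²θ) = 0.0786·26.02·0.56928/0.19813 = 5.8764 rad/s.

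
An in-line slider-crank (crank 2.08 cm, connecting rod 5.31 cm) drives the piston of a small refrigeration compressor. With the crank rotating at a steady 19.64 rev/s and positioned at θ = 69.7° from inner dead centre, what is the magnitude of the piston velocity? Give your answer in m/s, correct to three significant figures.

2.76

ω = 2π·19.6 = 123.4 rad/s
For an in-line slider-crank, x = r cosθ + √(L² − r² sin²θ), so v = −rω sinθ·[1 + r cosθ/√(L² − r² sin²θ)].
With r = 0.0208 m, L = 0.0531 m, θ = 69.7°: √(L² − r² sin²θ) = 0.049387 m.
v = −0.0208·123.4·0.93789·[1 + 0.0208·0.34694/0.049387] = -2.7591 m/s.
|v| = 2.7591 m/s.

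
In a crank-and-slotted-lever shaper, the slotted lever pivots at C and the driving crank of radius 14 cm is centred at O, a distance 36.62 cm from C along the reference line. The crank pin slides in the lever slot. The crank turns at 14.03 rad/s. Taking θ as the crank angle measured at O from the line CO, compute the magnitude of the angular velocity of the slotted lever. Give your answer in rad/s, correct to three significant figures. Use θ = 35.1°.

3.63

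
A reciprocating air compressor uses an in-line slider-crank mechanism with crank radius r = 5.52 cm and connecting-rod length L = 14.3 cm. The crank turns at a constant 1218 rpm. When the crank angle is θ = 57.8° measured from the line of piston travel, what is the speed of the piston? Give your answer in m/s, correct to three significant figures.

7.25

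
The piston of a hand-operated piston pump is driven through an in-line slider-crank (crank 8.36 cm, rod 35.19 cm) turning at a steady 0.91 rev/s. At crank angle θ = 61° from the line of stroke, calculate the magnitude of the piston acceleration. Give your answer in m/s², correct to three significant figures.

ω = 2π·0.91 = 5.718 rad/s
x(θ) = r cosθ + √(L² − r² sin²θ); with ω constant, a = ω²·d²x/dθ².
d²x/dθ² = −r cosθ − r²(cos2θ)/√u − r⁴ sin²2θ/(4u^{3/2}),  u = L² − r² sin²θ = 0.118487 m².
Substituting r = 0.0836 m, L = 0.3519 m, θ = 61°: d²x/dθ² = -0.029986 m.
a = ω²·d²x/dθ² = (5.718)²·(-0.029986) = -0.98031 m/s²;  |a| = 0.98031 m/s².

0.980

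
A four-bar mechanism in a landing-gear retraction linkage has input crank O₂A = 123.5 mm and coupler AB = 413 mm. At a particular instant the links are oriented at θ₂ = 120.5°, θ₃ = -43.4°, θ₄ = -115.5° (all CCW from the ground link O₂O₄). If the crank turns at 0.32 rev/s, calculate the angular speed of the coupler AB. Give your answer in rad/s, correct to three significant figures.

ω₂ = 2.011 rad/s (from 0.32 rev/s).
Differentiating the loop-closure r₂e^{iθ₂}+r₃e^{iθ₃}=r₁+r₄e^{iθ₄} gives r₂ω₂e^{iθ₂}+r₃ω₃e^{iθ₃}=r₄ω₄e^{iθ₄}.
Eliminating the other unknown: ω₃ = r₂ω₂ sin(θ₄−θ₂) / [r₃ sin(θ₃−θ₄)].
Numerator sine = +0.82904; denominator sine = +0.95159.
Result = 0.1235·2.011·(+0.82904) / (0.413·(+0.95159)) = +0.5238 rad/s; magnitude 0.5238 rad/s.

0.524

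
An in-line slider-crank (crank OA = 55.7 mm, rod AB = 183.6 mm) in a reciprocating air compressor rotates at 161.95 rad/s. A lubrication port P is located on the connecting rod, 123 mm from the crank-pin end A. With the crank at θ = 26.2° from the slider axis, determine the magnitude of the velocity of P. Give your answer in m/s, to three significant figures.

5.42

ω = 161.9 rad/s.  Crank-pin speed |V_A| = rω = 9.0206 m/s, perpendicular to OA.
Rod angle: sinφ = −(r/L) sinθ ⇒ φ = -7.697°; ω_rod = −rω cosθ/√(L²−r²sin²θ) = -44.485 rad/s.
V_P = V_A + ω_rod × AP, with AP = 0.123 m along the rod.
Components: V_Px = −rω sinθ − a·ω_rod·sinφ = -4.7155 m/s;  V_Py = rω cosθ + a·ω_rod·cosφ = +2.6715 m/s.
|V_P| = √(V_Px² + V_Py²) = 5.4197 m/s.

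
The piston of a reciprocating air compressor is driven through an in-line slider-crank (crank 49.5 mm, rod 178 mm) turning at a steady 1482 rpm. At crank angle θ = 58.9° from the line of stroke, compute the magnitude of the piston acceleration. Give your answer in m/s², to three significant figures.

462

ω = 2π·1482/60 = 155.2 rad/s
x(θ) = r cosθ + √(L² − r² sin²θ); with ω constant, a = ω²·d²x/dθ².
d²x/dθ² = −r cosθ − r²(cos2θ)/√u − r⁴ sin²2θ/(4u^{3/2}),  u = L² − r² sin²θ = 0.0298875 m².
Substituting r = 0.0495 m, L = 0.178 m, θ = 58.9°: d²x/dθ² = -0.019186 m.
a = ω²·d²x/dθ² = (155.2)²·(-0.019186) = -462.09 m/s²;  |a| = 462.09 m/s².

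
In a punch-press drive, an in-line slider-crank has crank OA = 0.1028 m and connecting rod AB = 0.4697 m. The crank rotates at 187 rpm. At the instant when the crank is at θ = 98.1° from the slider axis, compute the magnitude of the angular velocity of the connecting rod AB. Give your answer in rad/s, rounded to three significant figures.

ω = 19.58 rad/s (converted from 187 rpm).
The rod makes angle φ with the slider axis where L sinφ = r sinθ; differentiating, L cosφ·φ̇ = r ω cosθ.
L cosφ = √(L² − r² sin²θ) = 0.45854 m.
|ω_rod| = r ω |cosθ| / √(L² − r² sin²θ) = 0.1028·19.58·0.14090/0.45854 = 0.61859 rad/s.

0.619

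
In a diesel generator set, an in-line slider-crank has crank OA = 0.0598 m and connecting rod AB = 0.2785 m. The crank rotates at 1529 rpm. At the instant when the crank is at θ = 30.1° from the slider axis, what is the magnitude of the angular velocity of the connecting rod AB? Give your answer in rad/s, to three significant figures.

29.9

ω = 160.1 rad/s (converted from 1529 rpm).
The rod makes angle φ with the slider axis where L sinφ = r sinθ; differentiating, L cosφ·φ̇ = r ω cosθ.
L cosφ = √(L² − r² sin²θ) = 0.27688 m.
|ω_rod| = r ω |cosθ| / √(L² − r² sin²θ) = 0.0598·160.1·0.86515/0.27688 = 29.918 rad/s.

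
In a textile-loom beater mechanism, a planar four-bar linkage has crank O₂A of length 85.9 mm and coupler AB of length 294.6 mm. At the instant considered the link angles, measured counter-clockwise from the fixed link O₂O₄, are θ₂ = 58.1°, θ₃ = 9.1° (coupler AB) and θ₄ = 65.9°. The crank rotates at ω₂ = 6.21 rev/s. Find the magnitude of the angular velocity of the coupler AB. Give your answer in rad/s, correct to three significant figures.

1.85

ω₂ = 39.02 rad/s (from 6.21 rev/s).
Differentiating the loop-closure r₂e^{iθ₂}+r₃e^{iθ₃}=r₁+r₄e^{iθ₄} gives r₂ω₂e^{iθ₂}+r₃ω₃e^{iθ₃}=r₄ω₄e^{iθ₄}.
Eliminating the other unknown: ω₃ = r₂ω₂ sin(θ₄−θ₂) / [r₃ sin(θ₃−θ₄)].
Numerator sine = +0.13572; denominator sine = -0.83676.
Result = 0.0859·39.02·(+0.13572) / (0.2946·(-0.83676)) = -1.8453 rad/s; magnitude 1.8453 rad/s.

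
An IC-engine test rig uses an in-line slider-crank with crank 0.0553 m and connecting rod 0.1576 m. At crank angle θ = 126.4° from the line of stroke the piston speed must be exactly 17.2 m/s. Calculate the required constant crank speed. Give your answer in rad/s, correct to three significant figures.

494

For an in-line slider-crank, |v_piston| = rω|sinθ|·[1 + r cosθ/√(L² − r² sin²θ)].
With r = 0.0553 m, L = 0.1576 m, θ = 126.4°: the bracketed kinematic factor |dx/dθ| = 0.034849 m.
ω = v/|dx/dθ| = 17.2/0.034849 = 493.56 rad/s.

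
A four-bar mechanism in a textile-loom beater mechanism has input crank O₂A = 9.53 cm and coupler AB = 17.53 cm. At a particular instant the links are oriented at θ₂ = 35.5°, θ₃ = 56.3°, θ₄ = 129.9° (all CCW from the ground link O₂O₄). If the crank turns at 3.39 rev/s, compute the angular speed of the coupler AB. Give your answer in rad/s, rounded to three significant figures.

ω₂ = 21.3 rad/s (from 3.39 rev/s).
Differentiating the loop-closure r₂e^{iθ₂}+r₃e^{iθ₃}=r₁+r₄e^{iθ₄} gives r₂ω₂e^{iθ₂}+r₃ω₃e^{iθ₃}=r₄ω₄e^{iθ₄}.
Eliminating the other unknown: ω₃ = r₂ω₂ sin(θ₄−θ₂) / [r₃ sin(θ₃−θ₄)].
Numerator sine = +0.99705; denominator sine = -0.95931.
Result = 0.0953·21.3·(+0.99705) / (0.1753·(-0.95931)) = -12.035 rad/s; magnitude 12.035 rad/s.

12.0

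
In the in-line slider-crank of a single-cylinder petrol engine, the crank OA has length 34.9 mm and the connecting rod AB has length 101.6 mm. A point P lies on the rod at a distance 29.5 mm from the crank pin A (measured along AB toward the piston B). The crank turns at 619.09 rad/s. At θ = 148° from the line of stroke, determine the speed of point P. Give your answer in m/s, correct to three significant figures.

ω = 619.1 rad/s.  Crank-pin speed |V_A| = rω = 21.606 m/s, perpendicular to OA.
Rod angle: sinφ = −(r/L) sinθ ⇒ φ = -10.488°; ω_rod = −rω cosθ/√(L²−r²sin²θ) = +183.41 rad/s.
V_P = V_A + ω_rod × AP, with AP = 0.0295 m along the rod.
Components: V_Px = −rω sinθ − a·ω_rod·sinφ = -10.465 m/s;  V_Py = rω cosθ + a·ω_rod·cosφ = -13.003 m/s.
|V_P| = √(V_Px² + V_Py²) = 16.691 m/s.

16.7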